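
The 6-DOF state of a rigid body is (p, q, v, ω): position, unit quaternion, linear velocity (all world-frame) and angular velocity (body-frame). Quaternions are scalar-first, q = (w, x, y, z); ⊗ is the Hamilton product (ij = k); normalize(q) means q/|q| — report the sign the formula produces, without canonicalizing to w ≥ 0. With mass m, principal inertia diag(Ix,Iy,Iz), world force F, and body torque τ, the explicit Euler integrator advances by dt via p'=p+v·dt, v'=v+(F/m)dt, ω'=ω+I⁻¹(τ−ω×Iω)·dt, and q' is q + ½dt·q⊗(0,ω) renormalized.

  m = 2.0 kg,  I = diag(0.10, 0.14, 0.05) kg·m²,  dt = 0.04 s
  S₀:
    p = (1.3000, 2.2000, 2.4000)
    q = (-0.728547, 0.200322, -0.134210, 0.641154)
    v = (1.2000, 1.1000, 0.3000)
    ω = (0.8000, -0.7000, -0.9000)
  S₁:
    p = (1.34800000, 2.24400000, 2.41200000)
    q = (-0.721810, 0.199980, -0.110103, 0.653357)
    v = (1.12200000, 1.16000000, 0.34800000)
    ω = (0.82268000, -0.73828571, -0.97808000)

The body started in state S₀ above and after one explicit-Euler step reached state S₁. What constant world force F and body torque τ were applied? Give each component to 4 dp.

F = (-3.9000, 3.0000, 2.4000)
τ = (0.0000, -0.1700, -0.1200)

Δv = v₁−v₀ = (-0.07800000, 0.06000000, 0.04800000)
applied force F = (-3.9000, 3.0000, 2.4000)
ω₁ − ω₀ = (0.02268000, -0.03828571, -0.07808000)
I·α + gyro = (0.0000, -0.1700, -0.1200)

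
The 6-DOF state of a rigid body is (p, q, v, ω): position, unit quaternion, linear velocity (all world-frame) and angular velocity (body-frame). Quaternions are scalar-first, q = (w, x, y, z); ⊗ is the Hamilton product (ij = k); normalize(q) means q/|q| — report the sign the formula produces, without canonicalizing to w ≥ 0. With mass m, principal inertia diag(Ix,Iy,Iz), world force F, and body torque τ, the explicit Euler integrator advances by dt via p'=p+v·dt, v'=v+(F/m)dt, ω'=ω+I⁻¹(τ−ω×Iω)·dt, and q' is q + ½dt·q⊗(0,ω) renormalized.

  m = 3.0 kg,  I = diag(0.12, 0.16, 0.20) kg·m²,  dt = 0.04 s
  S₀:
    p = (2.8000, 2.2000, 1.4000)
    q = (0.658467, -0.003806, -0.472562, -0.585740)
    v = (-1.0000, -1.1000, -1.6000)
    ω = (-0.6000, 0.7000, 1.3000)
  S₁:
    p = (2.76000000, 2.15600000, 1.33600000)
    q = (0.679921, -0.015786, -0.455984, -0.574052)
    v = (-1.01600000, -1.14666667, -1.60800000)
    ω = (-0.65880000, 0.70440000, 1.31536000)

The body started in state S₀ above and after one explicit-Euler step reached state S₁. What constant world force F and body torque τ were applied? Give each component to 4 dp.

F = (-1.2000, -3.5000, -0.6000)
τ = (-0.1400, 0.0800, 0.0600)

Δω = ω₁−ω₀ = (-0.05880000, 0.00440000, 0.01536000)
applied torque τ = (-0.1400, 0.0800, 0.0600)
Δv = v₁−v₀ = (-0.01600000, -0.04666667, -0.00800000)
m·(v₁−v₀)/dt = (-1.2000, -3.5000, -0.6000)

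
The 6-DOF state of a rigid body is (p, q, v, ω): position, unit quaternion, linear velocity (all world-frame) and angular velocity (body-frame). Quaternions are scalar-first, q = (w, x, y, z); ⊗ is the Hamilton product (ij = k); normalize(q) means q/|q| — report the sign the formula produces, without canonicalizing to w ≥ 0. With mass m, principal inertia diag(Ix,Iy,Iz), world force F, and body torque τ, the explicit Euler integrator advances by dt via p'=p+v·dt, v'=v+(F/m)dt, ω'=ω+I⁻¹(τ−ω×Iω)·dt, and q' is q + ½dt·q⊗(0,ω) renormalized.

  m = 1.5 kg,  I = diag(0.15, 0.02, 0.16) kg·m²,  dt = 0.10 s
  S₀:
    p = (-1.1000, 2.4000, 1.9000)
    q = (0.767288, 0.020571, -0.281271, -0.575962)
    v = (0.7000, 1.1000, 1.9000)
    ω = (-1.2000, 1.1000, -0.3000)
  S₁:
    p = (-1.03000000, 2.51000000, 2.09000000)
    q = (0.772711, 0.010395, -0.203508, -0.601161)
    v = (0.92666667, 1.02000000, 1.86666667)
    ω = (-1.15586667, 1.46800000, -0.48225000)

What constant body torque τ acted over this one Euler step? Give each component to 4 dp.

τ = (0.0200, 0.0700, -0.1200)

rate change Δω = (0.04413333, 0.36800000, -0.18225000)
precession coupling = (-0.0462, -0.0036, 0.1716)
τ = I·(Δω/dt) + ω₀×(Iω₀) = (0.0200, 0.0700, -0.1200)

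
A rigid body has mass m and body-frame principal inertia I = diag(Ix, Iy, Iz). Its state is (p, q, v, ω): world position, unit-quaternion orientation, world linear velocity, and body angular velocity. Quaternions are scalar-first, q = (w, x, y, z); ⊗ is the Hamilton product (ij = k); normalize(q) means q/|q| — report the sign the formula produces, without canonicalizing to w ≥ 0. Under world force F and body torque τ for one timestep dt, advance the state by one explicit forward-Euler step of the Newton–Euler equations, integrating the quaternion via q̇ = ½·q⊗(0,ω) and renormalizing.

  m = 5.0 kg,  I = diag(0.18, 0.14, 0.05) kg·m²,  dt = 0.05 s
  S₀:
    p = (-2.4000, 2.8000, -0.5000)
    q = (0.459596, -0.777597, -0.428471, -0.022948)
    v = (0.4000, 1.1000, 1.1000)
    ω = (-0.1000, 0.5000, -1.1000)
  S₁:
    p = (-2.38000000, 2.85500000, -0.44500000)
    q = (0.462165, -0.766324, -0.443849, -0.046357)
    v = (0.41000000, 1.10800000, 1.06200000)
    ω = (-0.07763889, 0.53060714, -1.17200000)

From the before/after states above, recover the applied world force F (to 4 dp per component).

F = (1.0000, 0.8000, -3.8000)

Δv = v₁−v₀ = (0.01000000, 0.00800000, -0.03800000)
m·(v₁−v₀)/dt = (1.0000, 0.8000, -3.8000)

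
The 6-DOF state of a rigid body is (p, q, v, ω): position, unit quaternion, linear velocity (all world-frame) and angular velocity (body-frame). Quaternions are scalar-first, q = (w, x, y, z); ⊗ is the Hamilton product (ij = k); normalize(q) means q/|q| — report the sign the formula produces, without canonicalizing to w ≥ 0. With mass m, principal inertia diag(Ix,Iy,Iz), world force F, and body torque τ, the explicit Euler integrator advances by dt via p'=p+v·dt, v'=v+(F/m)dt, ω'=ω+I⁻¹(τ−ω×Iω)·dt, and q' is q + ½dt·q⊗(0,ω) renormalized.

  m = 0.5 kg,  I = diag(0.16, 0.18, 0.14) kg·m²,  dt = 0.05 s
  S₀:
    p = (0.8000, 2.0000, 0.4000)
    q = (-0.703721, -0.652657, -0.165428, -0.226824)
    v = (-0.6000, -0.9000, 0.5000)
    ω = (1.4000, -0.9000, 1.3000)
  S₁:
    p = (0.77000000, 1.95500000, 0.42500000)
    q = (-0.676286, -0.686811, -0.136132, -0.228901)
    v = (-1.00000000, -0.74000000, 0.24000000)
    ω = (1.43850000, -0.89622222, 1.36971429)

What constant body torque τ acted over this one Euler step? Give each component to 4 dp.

τ = (0.1700, 0.0500, 0.1700)

rate change Δω = (0.03850000, 0.00377778, 0.06971429)
applied torque τ = (0.1700, 0.0500, 0.1700)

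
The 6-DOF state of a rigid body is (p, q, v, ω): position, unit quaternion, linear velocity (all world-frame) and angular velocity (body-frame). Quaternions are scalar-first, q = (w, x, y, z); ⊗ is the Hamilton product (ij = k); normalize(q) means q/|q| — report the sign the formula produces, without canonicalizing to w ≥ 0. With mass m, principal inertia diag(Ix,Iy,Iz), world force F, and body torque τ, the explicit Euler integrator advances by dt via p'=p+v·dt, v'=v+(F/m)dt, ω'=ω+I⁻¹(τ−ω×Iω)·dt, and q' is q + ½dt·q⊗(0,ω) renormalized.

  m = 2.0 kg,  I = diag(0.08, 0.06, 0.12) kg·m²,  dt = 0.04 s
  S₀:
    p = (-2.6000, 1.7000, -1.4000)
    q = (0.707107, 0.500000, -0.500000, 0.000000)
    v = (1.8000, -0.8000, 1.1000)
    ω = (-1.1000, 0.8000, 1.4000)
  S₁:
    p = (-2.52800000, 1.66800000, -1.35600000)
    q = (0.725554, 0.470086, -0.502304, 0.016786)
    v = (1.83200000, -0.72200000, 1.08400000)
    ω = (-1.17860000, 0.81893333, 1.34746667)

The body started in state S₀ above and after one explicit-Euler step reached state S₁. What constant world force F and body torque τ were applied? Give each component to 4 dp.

F = (1.6000, 3.9000, -0.8000)
τ = (-0.0900, 0.0900, -0.1400)

Δω = ω₁−ω₀ = (-0.07860000, 0.01893333, -0.05253333)
precession coupling = (0.0672, 0.0616, 0.0176)
applied torque τ = (-0.0900, 0.0900, -0.1400)
velocity change Δv = (0.03200000, 0.07800000, -0.01600000)
applied force F = (1.6000, 3.9000, -0.8000)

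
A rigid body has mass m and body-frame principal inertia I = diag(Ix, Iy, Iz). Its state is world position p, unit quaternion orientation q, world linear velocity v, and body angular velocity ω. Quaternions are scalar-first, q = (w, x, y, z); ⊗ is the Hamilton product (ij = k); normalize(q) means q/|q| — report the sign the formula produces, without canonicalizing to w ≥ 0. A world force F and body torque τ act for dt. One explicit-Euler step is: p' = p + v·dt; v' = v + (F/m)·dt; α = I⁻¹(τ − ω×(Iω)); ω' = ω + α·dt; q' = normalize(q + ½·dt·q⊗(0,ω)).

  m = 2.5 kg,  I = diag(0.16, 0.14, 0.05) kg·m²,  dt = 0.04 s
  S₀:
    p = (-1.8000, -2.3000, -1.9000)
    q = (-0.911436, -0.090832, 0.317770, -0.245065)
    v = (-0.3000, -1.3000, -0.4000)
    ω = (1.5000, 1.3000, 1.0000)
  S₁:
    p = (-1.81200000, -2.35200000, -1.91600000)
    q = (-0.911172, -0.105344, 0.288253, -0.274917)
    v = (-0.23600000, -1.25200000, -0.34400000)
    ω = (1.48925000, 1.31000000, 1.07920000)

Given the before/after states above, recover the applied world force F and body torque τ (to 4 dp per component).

rate change Δω = (-0.01075000, 0.01000000, 0.07920000)
I·α + gyro = (-0.1600, 0.2000, 0.0600)
v₁ − v₀ = (0.06400000, 0.04800000, 0.05600000)
m·(v₁−v₀)/dt = (4.0000, 3.0000, 3.5000)

F = (4.0000, 3.0000, 3.5000)
τ = (-0.1600, 0.2000, 0.0600)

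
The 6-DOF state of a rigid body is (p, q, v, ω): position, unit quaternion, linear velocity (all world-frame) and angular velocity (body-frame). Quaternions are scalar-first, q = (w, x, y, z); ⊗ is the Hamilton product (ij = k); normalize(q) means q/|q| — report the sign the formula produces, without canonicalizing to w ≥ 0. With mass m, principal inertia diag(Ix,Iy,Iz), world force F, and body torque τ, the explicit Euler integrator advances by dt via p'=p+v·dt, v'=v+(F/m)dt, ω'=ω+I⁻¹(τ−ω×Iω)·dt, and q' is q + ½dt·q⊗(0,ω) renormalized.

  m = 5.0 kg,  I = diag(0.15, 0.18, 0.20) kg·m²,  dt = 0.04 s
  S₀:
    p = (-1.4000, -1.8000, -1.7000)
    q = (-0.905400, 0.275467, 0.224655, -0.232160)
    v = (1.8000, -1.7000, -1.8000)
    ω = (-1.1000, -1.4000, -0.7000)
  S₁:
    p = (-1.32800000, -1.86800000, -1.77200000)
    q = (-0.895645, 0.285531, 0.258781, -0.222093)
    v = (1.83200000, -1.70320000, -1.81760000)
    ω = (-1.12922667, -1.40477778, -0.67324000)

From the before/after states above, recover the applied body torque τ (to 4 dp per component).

rate change Δω = (-0.02922667, -0.00477778, 0.02676000)
gyro term ω₀×Iω₀ = (0.0196, -0.0385, 0.0462)
I·α + gyro = (-0.0900, -0.0600, 0.1800)

τ = (-0.0900, -0.0600, 0.1800)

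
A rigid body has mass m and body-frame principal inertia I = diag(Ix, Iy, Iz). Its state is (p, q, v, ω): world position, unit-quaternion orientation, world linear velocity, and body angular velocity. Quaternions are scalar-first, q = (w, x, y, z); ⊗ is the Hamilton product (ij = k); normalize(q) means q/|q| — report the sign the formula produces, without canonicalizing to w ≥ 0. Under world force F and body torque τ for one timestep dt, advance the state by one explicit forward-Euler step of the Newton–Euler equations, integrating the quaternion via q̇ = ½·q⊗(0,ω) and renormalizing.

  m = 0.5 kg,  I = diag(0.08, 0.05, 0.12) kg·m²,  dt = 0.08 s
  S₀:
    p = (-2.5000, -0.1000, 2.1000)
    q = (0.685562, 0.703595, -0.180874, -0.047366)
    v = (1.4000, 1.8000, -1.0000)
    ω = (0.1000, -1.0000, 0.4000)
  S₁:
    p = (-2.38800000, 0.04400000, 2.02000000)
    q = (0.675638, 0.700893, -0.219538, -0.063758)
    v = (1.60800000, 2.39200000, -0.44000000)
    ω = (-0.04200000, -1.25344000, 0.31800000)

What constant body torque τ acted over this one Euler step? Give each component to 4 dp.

Δω = ω₁−ω₀ = (-0.14200000, -0.25344000, -0.08200000)
gyro term ω₀×Iω₀ = (-0.0280, -0.0016, 0.0030)
τ = I·(Δω/dt) + ω₀×(Iω₀) = (-0.1700, -0.1600, -0.1200)

τ = (-0.1700, -0.1600, -0.1200)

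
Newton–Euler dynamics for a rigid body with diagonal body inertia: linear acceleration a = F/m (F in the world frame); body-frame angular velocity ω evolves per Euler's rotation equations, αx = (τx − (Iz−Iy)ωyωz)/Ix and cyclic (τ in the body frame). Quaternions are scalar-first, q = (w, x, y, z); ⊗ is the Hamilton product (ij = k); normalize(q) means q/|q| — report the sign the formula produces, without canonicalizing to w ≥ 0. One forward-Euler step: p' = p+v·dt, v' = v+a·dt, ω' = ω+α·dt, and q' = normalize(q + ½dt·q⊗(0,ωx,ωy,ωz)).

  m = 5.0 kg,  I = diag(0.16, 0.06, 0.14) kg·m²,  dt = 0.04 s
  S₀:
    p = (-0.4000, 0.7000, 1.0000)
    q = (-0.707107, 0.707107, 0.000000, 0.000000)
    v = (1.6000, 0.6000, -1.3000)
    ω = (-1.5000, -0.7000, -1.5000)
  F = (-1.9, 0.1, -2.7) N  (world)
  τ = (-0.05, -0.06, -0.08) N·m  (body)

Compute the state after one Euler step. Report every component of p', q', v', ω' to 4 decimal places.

p' = (-0.3360, 0.7240, 0.9480)
q' = (-0.6852, 0.7276, 0.0311, 0.0113)
v' = (1.5848, 0.6008, -1.3216)
ω' = (-1.5335, -0.7700, -1.4929)

(τ − ω×Iω)/I = (-0.8375, -1.7500, 0.1786)
ω' = ω + α·dt = (-1.5335, -0.7700, -1.4929)
2q̇ = q⊗(0,ω) = (1.0606605, 1.0606605, 1.5556354, 0.5656856)
q' = normalize(q + ½dt·q⊗(0,ω)) = (-0.6852, 0.7276, 0.0311, 0.0113)
new position p' = (-0.3360, 0.7240, 0.9480)
v + (F/m)dt = (1.5848, 0.6008, -1.3216)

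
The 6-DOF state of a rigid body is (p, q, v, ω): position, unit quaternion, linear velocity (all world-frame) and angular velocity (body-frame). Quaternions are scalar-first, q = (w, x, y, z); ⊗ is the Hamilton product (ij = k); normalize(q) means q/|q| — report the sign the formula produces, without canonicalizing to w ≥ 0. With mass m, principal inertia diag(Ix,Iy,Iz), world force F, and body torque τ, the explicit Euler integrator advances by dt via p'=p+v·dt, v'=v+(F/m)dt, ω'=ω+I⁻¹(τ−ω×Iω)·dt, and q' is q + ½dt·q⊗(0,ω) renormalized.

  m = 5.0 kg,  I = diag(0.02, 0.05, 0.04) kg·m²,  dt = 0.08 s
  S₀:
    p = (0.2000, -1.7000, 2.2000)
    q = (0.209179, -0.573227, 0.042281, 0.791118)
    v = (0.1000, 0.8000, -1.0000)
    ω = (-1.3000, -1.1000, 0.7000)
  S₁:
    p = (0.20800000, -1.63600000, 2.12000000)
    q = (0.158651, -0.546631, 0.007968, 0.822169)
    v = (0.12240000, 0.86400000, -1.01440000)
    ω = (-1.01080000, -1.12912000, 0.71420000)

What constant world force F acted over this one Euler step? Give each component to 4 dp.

F = (1.4000, 4.0000, -0.9000)

Δv = v₁−v₀ = (0.02240000, 0.06400000, -0.01440000)
m·(v₁−v₀)/dt = (1.4000, 4.0000, -0.9000)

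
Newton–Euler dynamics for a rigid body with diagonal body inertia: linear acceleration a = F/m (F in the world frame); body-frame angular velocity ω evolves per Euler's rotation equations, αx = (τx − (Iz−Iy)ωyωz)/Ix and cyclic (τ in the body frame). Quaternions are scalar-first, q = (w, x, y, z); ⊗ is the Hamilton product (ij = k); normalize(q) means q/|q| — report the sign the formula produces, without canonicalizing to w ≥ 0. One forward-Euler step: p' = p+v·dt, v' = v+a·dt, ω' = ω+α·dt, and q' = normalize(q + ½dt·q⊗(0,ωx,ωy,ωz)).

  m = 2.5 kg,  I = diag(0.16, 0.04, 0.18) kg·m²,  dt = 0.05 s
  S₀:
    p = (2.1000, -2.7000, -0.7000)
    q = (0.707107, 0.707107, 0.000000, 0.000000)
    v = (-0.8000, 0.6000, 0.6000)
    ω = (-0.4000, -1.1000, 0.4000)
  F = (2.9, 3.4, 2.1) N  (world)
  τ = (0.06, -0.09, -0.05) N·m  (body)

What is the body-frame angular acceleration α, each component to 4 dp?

α = (0.7600, -2.3300, 0.0156)

gyro term ω×Iω = (-0.0616, 0.0032, -0.0528)
α = I⁻¹(τ − ω×Iω) = (0.7600, -2.3300, 0.0156)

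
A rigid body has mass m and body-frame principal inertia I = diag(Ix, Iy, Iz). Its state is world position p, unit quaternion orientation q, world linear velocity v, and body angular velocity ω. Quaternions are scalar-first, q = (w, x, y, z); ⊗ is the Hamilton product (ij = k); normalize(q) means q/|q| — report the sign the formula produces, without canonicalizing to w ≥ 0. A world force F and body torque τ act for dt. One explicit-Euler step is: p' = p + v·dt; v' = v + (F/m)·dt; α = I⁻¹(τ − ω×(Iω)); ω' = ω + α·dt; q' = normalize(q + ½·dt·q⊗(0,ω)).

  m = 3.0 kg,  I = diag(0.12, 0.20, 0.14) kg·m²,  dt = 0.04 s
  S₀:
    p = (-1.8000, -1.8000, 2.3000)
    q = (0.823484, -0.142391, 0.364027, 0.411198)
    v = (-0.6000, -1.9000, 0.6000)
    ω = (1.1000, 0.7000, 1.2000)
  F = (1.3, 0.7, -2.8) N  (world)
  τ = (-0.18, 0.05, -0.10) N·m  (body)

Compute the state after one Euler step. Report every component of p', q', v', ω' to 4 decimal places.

precession coupling ω×(Iω) = (-0.0504, -0.0264, 0.0616)
angular accel α = (-1.0800, 0.3820, -1.1543)
ω + α·dt = (1.0568, 0.7153, 1.1538)
Hamilton product q⊗(0,ω) = (-0.5916264, 1.0548262, 1.1996258, 0.4880774)
updated quaternion q' = (0.8111, -0.1212, 0.3878, 0.4207)
p + v·dt = (-1.8240, -1.8760, 2.3240)
v + (F/m)dt = (-0.5827, -1.8907, 0.5627)

p' = (-1.8240, -1.8760, 2.3240)
q' = (0.8111, -0.1212, 0.3878, 0.4207)
v' = (-0.5827, -1.8907, 0.5627)
ω' = (1.0568, 0.7153, 1.1538)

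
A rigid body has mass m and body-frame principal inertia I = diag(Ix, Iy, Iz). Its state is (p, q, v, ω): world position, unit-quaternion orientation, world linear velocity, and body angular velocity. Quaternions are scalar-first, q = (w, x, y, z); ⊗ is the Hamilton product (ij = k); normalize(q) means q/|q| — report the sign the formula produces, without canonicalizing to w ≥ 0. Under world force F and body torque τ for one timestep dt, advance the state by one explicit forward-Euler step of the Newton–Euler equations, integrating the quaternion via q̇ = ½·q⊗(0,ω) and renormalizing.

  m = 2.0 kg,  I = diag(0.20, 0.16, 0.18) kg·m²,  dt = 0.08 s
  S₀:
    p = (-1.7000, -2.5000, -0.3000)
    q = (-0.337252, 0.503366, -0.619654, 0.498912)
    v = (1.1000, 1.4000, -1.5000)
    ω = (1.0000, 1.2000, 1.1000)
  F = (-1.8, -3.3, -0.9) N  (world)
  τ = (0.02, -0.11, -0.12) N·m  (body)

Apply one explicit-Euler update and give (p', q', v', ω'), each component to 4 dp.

p' = (-1.6120, -2.3880, -0.4200)
q' = (-0.3486, 0.4374, -0.6362, 0.5315)
v' = (1.0280, 1.2680, -1.5360)
ω' = (0.9974, 1.1340, 1.0680)

ω×(Iω) gyroscopic = (0.0264, 0.0220, -0.0480)
(τ − ω×Iω)/I = (-0.0320, -0.8250, -0.4000)
new body rate ω' = (0.9974, 1.1340, 1.0680)
q⊗(0,ω) = (-0.3085844, -1.6175658, -0.4594930, 0.8527160)
q' = normalize(q + ½dt·q⊗(0,ω)) = (-0.3486, 0.4374, -0.6362, 0.5315)
p' = p + v·dt = (-1.6120, -2.3880, -0.4200)
v' = v + a·dt = (1.0280, 1.2680, -1.5360)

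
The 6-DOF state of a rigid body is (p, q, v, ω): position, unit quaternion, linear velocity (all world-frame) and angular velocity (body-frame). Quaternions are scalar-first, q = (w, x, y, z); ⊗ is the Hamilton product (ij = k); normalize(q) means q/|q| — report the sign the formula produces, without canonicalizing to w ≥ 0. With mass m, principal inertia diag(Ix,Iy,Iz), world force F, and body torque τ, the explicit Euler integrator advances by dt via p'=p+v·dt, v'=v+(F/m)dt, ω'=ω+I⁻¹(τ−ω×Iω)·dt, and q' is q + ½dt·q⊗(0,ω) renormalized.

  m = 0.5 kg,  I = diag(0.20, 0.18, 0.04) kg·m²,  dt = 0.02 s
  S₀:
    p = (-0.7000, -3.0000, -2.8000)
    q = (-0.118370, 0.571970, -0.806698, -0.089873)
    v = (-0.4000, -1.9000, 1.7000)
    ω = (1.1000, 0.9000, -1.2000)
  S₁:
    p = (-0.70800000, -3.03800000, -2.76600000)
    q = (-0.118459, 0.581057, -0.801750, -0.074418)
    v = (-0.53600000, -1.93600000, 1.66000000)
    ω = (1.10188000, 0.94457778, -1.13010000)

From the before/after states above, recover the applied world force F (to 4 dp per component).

velocity change Δv = (-0.13600000, -0.03600000, -0.04000000)
m·(v₁−v₀)/dt = (-3.4000, -0.9000, -1.0000)

F = (-3.4000, -0.9000, -1.0000)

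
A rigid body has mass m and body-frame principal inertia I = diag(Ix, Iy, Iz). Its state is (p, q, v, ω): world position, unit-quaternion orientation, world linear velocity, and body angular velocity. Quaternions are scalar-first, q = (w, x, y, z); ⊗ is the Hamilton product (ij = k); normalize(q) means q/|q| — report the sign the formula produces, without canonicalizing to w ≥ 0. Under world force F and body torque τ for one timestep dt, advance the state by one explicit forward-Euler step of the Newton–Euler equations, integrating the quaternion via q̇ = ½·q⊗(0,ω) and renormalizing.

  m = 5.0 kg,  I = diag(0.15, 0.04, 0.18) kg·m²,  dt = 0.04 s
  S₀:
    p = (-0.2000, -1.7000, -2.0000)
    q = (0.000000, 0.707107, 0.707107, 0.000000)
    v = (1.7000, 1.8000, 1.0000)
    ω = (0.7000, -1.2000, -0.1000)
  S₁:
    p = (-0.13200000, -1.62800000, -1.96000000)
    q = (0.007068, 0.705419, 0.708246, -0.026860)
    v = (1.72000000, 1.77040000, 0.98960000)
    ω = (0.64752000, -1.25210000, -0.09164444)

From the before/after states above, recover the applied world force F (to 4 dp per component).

F = (2.5000, -3.7000, -1.3000)

velocity change Δv = (0.02000000, -0.02960000, -0.01040000)
m·(v₁−v₀)/dt = (2.5000, -3.7000, -1.3000)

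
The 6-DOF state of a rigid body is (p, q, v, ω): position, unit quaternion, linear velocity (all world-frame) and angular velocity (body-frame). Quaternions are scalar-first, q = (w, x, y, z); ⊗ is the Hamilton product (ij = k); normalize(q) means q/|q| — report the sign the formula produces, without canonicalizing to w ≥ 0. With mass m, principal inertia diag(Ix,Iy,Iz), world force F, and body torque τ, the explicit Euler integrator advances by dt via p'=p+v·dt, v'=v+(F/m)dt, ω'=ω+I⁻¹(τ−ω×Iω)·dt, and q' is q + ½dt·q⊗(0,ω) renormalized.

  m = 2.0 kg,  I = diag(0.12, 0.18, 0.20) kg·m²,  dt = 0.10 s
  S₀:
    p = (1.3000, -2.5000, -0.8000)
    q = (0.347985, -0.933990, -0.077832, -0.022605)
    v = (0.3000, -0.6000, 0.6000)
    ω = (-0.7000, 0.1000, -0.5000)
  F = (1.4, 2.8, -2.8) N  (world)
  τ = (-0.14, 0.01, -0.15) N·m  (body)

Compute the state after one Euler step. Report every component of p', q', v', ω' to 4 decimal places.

p + v·dt = (1.3300, -2.5600, -0.7400)
new velocity v' = (0.3700, -0.4600, 0.4600)
gyro term ω×Iω = (-0.0010, -0.0280, -0.0042)
α = I⁻¹(τ − ω×Iω) = (-1.1583, 0.2111, -0.7290)
ω' = ω + α·dt = (-0.8158, 0.1211, -0.5729)
2q̇ = q⊗(0,ω) = (-0.6573123, -0.2024130, -0.4163730, -0.3218739)
q' = normalize(q + ½dt·q⊗(0,ω)) = (0.3148, -0.9432, -0.0986, -0.0387)

p' = (1.3300, -2.5600, -0.7400)
q' = (0.3148, -0.9432, -0.0986, -0.0387)
v' = (0.3700, -0.4600, 0.4600)
ω' = (-0.8158, 0.1211, -0.5729)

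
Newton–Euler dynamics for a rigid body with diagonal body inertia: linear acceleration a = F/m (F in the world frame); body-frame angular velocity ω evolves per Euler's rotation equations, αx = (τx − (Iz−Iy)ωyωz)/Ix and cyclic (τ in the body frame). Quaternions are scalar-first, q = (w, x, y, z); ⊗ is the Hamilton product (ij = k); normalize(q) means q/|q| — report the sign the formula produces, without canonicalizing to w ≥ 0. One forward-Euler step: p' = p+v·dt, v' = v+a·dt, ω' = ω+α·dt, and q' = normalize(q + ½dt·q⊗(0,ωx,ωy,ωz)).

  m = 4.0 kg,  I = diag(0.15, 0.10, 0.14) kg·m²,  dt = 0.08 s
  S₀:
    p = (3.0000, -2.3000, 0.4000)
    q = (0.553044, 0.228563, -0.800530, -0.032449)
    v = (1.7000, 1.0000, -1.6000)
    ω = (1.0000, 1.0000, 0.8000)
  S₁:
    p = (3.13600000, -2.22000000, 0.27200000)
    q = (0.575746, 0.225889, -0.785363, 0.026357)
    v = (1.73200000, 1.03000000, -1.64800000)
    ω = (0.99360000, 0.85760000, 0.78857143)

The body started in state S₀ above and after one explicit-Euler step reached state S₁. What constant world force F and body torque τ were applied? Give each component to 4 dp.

Δv = v₁−v₀ = (0.03200000, 0.03000000, -0.04800000)
applied force F = (1.6000, 1.5000, -2.4000)
Δω = ω₁−ω₀ = (-0.00640000, -0.14240000, -0.01142857)
τ = I·(Δω/dt) + ω₀×(Iω₀) = (0.0200, -0.1700, -0.0700)

F = (1.6000, 1.5000, -2.4000)
τ = (0.0200, -0.1700, -0.0700)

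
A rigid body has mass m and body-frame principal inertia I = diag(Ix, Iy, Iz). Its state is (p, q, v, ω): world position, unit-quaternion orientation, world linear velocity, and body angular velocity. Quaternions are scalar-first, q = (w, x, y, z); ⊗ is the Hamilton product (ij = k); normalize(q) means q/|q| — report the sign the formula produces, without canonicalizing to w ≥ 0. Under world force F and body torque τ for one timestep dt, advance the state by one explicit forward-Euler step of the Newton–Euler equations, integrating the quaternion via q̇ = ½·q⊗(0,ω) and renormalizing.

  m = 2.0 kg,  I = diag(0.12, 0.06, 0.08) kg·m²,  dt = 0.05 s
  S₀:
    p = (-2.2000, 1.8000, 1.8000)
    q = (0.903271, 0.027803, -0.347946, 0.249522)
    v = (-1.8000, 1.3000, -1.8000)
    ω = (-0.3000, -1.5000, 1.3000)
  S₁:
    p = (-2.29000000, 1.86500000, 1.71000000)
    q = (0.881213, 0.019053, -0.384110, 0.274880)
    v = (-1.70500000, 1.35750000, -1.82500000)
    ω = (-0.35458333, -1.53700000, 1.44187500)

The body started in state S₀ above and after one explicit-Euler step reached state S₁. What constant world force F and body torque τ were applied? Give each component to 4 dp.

v₁ − v₀ = (0.09500000, 0.05750000, -0.02500000)
applied force F = (3.8000, 2.3000, -1.0000)
ω₁ − ω₀ = (-0.05458333, -0.03700000, 0.14187500)
applied torque τ = (-0.1700, -0.0600, 0.2000)

F = (3.8000, 2.3000, -1.0000)
τ = (-0.1700, -0.0600, 0.2000)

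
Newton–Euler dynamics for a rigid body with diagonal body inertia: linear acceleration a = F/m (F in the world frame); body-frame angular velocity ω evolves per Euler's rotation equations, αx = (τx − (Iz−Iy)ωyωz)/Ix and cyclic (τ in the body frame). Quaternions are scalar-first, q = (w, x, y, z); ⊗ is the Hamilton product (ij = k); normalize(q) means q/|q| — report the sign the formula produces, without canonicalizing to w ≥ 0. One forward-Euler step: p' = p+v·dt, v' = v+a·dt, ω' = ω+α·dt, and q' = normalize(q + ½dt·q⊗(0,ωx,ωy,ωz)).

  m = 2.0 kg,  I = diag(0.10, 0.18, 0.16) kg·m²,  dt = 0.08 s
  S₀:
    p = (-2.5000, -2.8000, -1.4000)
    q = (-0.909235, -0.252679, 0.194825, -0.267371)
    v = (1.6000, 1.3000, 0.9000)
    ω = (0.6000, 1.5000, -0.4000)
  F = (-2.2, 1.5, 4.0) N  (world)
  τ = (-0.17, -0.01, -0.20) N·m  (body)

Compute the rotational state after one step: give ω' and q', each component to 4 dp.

ω' = (0.4544, 1.4892, -0.5360)
q' = (-0.9171, -0.2610, 0.1295, -0.2721)

gyro term ω×Iω = (0.0120, 0.0144, 0.0720)
angular accel α = (-1.8200, -0.1356, -1.7000)
ω + α·dt = (0.4544, 1.4892, -0.5360)
Hamilton product q⊗(0,ω) = (-0.2475785, -0.2224145, -1.6253467, -0.1322195)
updated quaternion q' = (-0.9171, -0.2610, 0.1295, -0.2721)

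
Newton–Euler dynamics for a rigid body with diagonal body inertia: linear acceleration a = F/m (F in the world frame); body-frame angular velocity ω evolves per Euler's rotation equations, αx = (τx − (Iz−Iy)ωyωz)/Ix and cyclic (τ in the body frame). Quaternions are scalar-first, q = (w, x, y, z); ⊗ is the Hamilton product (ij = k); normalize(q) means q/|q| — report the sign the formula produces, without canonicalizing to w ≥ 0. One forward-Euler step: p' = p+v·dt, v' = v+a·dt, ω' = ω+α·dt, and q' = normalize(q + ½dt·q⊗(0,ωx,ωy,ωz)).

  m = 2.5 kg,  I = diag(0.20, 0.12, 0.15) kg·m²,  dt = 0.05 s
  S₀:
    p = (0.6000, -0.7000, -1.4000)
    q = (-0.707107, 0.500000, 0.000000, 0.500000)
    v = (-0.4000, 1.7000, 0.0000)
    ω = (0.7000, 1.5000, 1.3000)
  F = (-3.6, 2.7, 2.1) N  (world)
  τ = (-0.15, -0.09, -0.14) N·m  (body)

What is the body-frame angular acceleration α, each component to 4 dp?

α = (-1.0425, -1.1292, -0.3733)

precession coupling ω×(Iω) = (0.0585, 0.0455, -0.0840)
α = I⁻¹(τ − ω×Iω) = (-1.0425, -1.1292, -0.3733)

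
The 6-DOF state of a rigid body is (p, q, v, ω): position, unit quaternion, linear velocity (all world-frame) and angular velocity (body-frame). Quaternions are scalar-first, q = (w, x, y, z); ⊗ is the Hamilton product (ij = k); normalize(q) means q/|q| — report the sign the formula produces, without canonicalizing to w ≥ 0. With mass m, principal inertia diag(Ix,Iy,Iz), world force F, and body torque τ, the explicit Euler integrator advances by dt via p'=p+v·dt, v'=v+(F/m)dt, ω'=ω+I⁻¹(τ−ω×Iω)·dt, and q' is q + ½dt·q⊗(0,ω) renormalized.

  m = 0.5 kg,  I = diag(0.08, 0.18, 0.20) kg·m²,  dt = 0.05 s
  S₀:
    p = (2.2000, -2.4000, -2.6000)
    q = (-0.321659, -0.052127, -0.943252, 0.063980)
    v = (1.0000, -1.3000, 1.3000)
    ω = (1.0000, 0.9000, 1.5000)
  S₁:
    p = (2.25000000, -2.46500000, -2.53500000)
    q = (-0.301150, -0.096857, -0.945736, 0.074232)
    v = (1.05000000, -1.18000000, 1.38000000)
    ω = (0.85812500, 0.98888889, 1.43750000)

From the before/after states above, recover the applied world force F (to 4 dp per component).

v₁ − v₀ = (0.05000000, 0.12000000, 0.08000000)
applied force F = (0.5000, 1.2000, 0.8000)

F = (0.5000, 1.2000, 0.8000)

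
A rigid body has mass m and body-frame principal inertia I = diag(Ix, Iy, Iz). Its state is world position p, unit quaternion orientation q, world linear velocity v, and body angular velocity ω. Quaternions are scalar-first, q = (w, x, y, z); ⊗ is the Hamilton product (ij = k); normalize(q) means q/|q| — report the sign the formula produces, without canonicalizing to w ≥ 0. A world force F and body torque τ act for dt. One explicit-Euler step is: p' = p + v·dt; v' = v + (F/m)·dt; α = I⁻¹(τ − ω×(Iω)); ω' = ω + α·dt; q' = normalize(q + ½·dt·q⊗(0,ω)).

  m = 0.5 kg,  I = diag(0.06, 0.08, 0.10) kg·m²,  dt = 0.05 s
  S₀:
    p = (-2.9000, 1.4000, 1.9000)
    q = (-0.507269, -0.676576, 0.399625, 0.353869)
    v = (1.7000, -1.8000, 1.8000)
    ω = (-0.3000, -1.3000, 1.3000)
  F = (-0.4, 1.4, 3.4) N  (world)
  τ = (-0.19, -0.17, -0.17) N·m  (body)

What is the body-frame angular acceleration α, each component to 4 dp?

α = (-2.6033, -2.3200, -1.7780)

gyro term ω×Iω = (-0.0338, 0.0156, 0.0078)
angular accel α = (-2.6033, -2.3200, -1.7780)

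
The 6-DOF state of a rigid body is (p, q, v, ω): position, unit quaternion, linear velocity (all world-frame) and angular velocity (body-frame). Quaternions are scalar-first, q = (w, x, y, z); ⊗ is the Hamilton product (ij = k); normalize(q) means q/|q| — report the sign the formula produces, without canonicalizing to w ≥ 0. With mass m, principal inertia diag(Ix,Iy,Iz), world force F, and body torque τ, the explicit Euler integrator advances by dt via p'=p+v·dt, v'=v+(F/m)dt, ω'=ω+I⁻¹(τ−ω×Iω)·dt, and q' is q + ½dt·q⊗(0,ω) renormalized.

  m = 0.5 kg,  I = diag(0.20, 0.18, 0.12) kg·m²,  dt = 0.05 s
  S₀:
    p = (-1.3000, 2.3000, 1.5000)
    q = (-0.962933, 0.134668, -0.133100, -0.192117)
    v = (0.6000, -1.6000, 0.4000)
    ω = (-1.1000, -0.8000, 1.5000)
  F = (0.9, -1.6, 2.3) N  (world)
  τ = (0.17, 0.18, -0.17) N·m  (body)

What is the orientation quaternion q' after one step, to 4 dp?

q' = (-0.9535, 0.1521, -0.1135, -0.2343)

2q̇ = q⊗(0,ω) = (0.3298303, 0.7058827, 0.7796731, -1.6985439)
q + ½dt·q⊗(0,ω), renormalized = (-0.9535, 0.1521, -0.1135, -0.2343)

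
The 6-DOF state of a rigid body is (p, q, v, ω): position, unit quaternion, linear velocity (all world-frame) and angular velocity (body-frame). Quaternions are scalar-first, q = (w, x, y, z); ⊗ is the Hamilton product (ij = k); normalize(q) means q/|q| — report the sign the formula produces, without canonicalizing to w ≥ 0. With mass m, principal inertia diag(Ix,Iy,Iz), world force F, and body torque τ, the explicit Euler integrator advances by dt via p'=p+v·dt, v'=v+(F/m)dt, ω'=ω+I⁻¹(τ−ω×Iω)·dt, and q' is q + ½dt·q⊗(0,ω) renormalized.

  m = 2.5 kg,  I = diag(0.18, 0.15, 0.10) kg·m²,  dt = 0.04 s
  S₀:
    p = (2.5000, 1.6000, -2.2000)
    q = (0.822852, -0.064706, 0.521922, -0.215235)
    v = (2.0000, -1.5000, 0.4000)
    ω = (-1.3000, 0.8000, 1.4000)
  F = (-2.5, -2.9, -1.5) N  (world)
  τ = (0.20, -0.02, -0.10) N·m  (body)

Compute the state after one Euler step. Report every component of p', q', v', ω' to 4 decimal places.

gyro term ω×Iω = (-0.0560, -0.1456, 0.0312)
(τ − ω×Iω)/I = (1.4222, 0.8373, -1.3120)
new body rate ω' = (-1.2431, 0.8335, 1.3475)
2q̇ = q⊗(0,ω) = (-0.2003264, -0.1668288, 1.0286755, 1.7787266)
updated quaternion q' = (0.8181, -0.0680, 0.5420, -0.1795)
linear accel F/m = (-1.0000, -1.1600, -0.6000)
p' = p + v·dt = (2.5800, 1.5400, -2.1840)
new velocity v' = (1.9600, -1.5464, 0.3760)

p' = (2.5800, 1.5400, -2.1840)
q' = (0.8181, -0.0680, 0.5420, -0.1795)
v' = (1.9600, -1.5464, 0.3760)
ω' = (-1.2431, 0.8335, 1.3475)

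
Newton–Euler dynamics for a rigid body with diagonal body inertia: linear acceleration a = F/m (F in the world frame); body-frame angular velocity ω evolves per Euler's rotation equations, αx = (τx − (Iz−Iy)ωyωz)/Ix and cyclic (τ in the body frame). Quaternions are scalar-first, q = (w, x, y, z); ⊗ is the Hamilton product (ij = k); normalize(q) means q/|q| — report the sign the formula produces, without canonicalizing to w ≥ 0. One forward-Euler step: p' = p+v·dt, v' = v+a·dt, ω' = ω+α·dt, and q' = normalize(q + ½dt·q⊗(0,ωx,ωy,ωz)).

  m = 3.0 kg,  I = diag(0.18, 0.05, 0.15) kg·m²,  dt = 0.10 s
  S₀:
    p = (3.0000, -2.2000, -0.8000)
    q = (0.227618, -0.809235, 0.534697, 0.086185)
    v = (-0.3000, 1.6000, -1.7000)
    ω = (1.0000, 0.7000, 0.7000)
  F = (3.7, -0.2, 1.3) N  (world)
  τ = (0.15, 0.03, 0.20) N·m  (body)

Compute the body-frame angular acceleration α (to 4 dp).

α = (0.5611, 0.1800, 1.9400)

gyro term ω×Iω = (0.0490, 0.0210, -0.0910)
(τ − ω×Iω)/I = (0.5611, 0.1800, 1.9400)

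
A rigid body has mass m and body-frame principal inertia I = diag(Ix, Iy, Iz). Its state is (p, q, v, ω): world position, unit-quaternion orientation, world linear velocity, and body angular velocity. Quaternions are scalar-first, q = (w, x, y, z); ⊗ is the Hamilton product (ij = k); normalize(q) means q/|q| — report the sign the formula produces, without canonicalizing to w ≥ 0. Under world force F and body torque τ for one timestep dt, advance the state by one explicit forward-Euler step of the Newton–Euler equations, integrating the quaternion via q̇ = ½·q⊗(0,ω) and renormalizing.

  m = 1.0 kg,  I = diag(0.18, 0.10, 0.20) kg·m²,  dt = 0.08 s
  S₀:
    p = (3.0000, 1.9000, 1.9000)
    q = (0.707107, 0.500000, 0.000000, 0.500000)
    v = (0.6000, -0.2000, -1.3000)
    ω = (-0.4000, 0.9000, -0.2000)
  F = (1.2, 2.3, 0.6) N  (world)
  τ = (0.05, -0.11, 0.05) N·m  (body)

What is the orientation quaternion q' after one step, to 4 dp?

q' = (0.7185, 0.4703, 0.0214, 0.5119)

Hamilton product q⊗(0,ω) = (0.3000000, -0.7328428, 0.5363963, 0.3085786)
q' = normalize(q + ½dt·q⊗(0,ω)) = (0.7185, 0.4703, 0.0214, 0.5119)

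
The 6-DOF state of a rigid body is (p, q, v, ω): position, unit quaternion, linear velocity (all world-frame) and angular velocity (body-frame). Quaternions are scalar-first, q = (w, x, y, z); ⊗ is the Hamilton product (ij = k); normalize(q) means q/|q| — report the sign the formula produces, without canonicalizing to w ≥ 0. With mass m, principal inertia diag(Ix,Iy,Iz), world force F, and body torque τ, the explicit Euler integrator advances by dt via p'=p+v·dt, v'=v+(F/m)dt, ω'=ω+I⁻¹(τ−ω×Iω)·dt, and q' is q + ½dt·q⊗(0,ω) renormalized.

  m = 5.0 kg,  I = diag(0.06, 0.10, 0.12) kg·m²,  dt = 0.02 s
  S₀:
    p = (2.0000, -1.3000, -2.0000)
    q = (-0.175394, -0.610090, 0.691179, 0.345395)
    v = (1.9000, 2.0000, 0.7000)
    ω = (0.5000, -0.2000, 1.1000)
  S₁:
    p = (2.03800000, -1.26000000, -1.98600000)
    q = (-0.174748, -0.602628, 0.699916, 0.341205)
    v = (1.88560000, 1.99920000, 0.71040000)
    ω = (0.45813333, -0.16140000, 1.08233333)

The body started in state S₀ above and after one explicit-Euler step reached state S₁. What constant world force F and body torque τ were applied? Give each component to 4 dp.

rate change Δω = (-0.04186667, 0.03860000, -0.01766667)
ω₀×(Iω₀) = (-0.0044, -0.0330, -0.0040)
I·α + gyro = (-0.1300, 0.1600, -0.1100)
Δv = v₁−v₀ = (-0.01440000, -0.00080000, 0.01040000)
F = m·Δv/dt = (-3.6000, -0.2000, 2.6000)

F = (-3.6000, -0.2000, 2.6000)
τ = (-0.1300, 0.1600, -0.1100)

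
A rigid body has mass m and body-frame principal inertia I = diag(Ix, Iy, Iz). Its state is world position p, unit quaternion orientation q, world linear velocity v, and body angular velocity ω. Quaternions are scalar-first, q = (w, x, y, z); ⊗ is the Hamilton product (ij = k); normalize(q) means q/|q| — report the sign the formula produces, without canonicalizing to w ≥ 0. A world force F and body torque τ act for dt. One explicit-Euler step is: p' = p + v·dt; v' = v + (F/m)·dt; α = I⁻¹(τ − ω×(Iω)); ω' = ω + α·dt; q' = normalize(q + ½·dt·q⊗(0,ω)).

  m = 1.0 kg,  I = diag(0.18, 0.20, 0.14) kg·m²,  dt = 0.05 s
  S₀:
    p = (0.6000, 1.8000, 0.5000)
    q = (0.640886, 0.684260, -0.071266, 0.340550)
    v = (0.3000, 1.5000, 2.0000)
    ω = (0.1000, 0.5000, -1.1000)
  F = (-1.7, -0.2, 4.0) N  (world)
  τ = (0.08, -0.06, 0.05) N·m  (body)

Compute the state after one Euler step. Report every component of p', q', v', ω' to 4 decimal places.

p' = (0.6150, 1.8750, 0.6000)
q' = (0.6491, 0.6833, -0.0436, 0.3315)
v' = (0.2150, 1.4900, 2.2000)
ω' = (0.1131, 0.4861, -1.0825)

linear accel F/m = (-1.7000, -0.2000, 4.0000)
p + v·dt = (0.6150, 1.8750, 0.6000)
new velocity v' = (0.2150, 1.4900, 2.2000)
angular accel α = (0.2611, -0.2780, 0.3500)
new body rate ω' = (0.1131, 0.4861, -1.0825)
Hamilton product q⊗(0,ω) = (0.3418120, -0.0277938, 1.1071840, -0.3557180)
updated quaternion q' = (0.6491, 0.6833, -0.0436, 0.3315)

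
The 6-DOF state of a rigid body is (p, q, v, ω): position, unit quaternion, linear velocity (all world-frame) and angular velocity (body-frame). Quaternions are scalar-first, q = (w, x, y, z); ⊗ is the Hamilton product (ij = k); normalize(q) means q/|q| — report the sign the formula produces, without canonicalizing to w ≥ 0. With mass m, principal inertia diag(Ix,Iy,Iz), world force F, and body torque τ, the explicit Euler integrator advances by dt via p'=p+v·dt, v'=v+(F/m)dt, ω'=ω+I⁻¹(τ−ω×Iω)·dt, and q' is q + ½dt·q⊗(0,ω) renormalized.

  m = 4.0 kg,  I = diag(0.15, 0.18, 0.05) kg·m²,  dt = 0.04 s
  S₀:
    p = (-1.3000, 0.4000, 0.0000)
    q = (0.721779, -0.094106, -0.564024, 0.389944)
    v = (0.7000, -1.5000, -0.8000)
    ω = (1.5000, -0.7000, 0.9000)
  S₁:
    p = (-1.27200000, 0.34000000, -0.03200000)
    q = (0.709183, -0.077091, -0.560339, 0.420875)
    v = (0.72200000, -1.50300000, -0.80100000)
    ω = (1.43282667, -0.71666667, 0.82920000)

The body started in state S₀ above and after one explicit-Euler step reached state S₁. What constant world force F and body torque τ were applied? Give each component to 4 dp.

velocity change Δv = (0.02200000, -0.00300000, -0.00100000)
m·(v₁−v₀)/dt = (2.2000, -0.3000, -0.1000)
Δω = ω₁−ω₀ = (-0.06717333, -0.01666667, -0.07080000)
gyro term ω₀×Iω₀ = (0.0819, 0.1350, -0.0315)
τ = I·(Δω/dt) + ω₀×(Iω₀) = (-0.1700, 0.0600, -0.1200)

F = (2.2000, -0.3000, -0.1000)
τ = (-0.1700, 0.0600, -0.1200)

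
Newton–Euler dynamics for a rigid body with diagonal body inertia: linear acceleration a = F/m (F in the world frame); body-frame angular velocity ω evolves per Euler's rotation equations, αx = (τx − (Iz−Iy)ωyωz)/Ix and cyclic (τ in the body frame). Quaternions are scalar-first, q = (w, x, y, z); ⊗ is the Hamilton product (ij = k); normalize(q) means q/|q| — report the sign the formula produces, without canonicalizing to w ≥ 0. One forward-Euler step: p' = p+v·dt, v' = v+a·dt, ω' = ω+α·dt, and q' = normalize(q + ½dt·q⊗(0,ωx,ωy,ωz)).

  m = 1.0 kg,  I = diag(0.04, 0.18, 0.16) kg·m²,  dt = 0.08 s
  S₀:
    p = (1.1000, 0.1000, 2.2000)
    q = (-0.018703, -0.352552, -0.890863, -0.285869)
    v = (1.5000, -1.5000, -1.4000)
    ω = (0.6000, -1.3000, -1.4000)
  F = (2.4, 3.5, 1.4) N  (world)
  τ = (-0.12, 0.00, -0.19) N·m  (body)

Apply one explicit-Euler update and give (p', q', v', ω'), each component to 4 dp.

p' = (1.2200, -0.0200, 2.0880)
q' = (-0.0723, -0.3170, -0.9136, -0.2443)
v' = (1.6920, -1.2200, -1.2880)
ω' = (0.4328, -1.3448, -1.4404)

new position p' = (1.2200, -0.0200, 2.0880)
new velocity v' = (1.6920, -1.2200, -1.2880)
α = I⁻¹(τ − ω×Iω) = (-2.0900, -0.5600, -0.5050)
new body rate ω' = (0.4328, -1.3448, -1.4404)
Hamilton product q⊗(0,ω) = (-1.3468073, 0.8643567, -0.6407803, 1.0190196)
updated quaternion q' = (-0.0723, -0.3170, -0.9136, -0.2443)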